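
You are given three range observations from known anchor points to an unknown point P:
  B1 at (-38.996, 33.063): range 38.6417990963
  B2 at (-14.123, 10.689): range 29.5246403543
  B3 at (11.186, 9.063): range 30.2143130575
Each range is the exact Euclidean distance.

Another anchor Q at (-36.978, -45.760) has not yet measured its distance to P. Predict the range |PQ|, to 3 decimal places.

eq1: (x + 38.996)² + (y − 33.063)² = 38.6417990963²
eq2: (x + 14.123)² + (y − 10.689)² = 29.5246403543²
eq3: (x − 11.186)² + (y − 9.063)² = 30.2143130575²
eq3−eq2, eq3−eq1 (x²,y² cancel):
  -50.618·x + 3.252·y = 147.649610
  -100.364·x + 48.000·y = 1826.301496
det = -50.618·48.000 − 3.252·-100.364 = -2103.280272
x = (147.649610·48.000 − 3.252·1826.301496) / -2103.280272 = -0.545837
y = (-50.618·1826.301496 − 147.649610·-100.364) / -2103.280272 = 36.906648
|P − Q| = √((-0.545837 − -36.978)² + (36.906648 − -45.760)²) = 90.338680

90.339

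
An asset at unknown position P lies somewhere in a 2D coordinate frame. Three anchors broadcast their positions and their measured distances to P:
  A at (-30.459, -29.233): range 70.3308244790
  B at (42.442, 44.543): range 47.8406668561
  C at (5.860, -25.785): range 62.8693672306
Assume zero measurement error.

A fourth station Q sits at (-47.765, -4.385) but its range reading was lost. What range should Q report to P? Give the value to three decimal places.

59.199

eq1: (x + 30.459)² + (y + 29.233)² = 70.3308244790²
eq2: (x − 42.442)² + (y − 44.543)² = 47.8406668561²
eq3: (x − 5.860)² + (y + 25.785)² = 62.8693672306²
eq2−eq1, eq2−eq3 (x²,y² cancel):
  -145.802·x − 147.552·y = -4660.778710
  -73.164·x − 140.656·y = -4750.024319
det = -145.802·-140.656 − -147.552·-73.164 = 9712.431584
x = (-4660.778710·-140.656 − -147.552·-4750.024319) / 9712.431584 = -4.665062
y = (-145.802·-4750.024319 − -4660.778710·-73.164) / 9712.431584 = 36.197097
|P − Q| = √((-4.665062 − -47.765)² + (36.197097 − -4.385)²) = 59.198913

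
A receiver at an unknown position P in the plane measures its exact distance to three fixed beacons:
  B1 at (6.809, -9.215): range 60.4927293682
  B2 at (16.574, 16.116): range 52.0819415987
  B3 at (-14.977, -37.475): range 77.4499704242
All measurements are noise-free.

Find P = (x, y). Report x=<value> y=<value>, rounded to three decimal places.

x=-30.498 y=38.404

eq1: (x − 6.809)² + (y + 9.215)² = 60.4927293682²
eq2: (x − 16.574)² + (y − 16.116)² = 52.0819415987²
eq3: (x + 14.977)² + (y + 37.475)² = 77.4499704242²
eq3−eq2, eq3−eq1 (x²,y² cancel):
  63.102·x + 107.182·y = 2191.706056
  43.572·x + 56.520·y = 841.720164
det = 63.102·56.520 − 107.182·43.572 = -1103.609064
x = (2191.706056·56.520 − 107.182·841.720164) / -1103.609064 = -30.498096
y = (63.102·841.720164 − 2191.706056·43.572) / -1103.609064 = 38.403808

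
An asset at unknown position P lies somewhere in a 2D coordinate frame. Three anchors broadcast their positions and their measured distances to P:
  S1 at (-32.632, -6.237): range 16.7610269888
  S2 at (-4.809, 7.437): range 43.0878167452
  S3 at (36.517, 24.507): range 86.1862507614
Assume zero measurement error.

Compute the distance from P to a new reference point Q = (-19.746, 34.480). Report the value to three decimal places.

eq1: (x + 32.632)² + (y + 6.237)² = 16.7610269888²
eq2: (x + 4.809)² + (y − 7.437)² = 43.0878167452²
eq3: (x − 36.517)² + (y − 24.507)² = 86.1862507614²
eq3−eq1, eq3−eq2 (x²,y² cancel):
  -138.298·x − 61.488·y = 6316.801050
  -82.652·x − 34.140·y = 3715.860980
det = -138.298·-34.140 − -61.488·-82.652 = -360.612456
x = (6316.801050·-34.140 − -61.488·3715.860980) / -360.612456 = -35.565250
y = (-138.298·3715.860980 − 6316.801050·-82.652) / -360.612456 = -22.739366
|P − Q| = √((-35.565250 − -19.746)² + (-22.739366 − 34.480)²) = 59.365853

59.366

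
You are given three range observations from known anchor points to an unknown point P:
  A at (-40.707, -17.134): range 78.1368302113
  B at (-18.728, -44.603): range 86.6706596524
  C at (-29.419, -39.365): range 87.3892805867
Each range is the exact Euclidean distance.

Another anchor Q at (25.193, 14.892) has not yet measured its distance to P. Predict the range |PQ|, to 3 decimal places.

19.715

eq1: (x + 40.707)² + (y + 17.134)² = 78.1368302113²
eq2: (x + 18.728)² + (y + 44.603)² = 86.6706596524²
eq3: (x + 29.419)² + (y + 39.365)² = 87.3892805867²
eq1−eq2, eq1−eq3 (x²,y² cancel):
  43.958·x − 54.938·y = -1016.907221
  22.576·x − 44.462·y = -1067.075145
det = 43.958·-44.462 − -54.938·22.576 = -714.180308
x = (-1016.907221·-44.462 − -54.938·-1067.075145) / -714.180308 = 18.775714
y = (43.958·-1067.075145 − -1016.907221·22.576) / -714.180308 = 33.533257
|P − Q| = √((18.775714 − 25.193)² + (33.533257 − 14.892)²) = 19.714919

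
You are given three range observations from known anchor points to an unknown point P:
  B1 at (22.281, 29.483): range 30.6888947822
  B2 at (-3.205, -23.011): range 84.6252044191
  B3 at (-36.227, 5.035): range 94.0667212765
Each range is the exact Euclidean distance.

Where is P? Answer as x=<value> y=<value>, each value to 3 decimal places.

eq1: (x − 22.281)² + (y − 29.483)² = 30.6888947822²
eq2: (x + 3.205)² + (y + 23.011)² = 84.6252044191²
eq3: (x + 36.227)² + (y − 5.035)² = 94.0667212765²
eq2−eq1, eq2−eq3 (x²,y² cancel):
  50.972·x + 104.988·y = 7045.529064
  -66.044·x + 56.092·y = -889.154221
det = 50.972·56.092 − 104.988·-66.044 = 9792.948896
x = (7045.529064·56.092 − 104.988·-889.154221) / 9792.948896 = 49.887766
y = (50.972·-889.154221 − 7045.529064·-66.044) / 9792.948896 = 42.887281

x=49.888 y=42.887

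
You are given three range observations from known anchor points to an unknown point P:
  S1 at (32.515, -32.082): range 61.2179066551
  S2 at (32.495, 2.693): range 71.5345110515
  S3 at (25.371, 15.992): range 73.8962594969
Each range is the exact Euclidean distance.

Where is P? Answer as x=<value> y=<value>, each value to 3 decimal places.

eq1: (x − 32.515)² + (y + 32.082)² = 61.2179066551²
eq2: (x − 32.495)² + (y − 2.693)² = 71.5345110515²
eq3: (x − 25.371)² + (y − 15.992)² = 73.8962594969²
eq2−eq3, eq2−eq1 (x²,y² cancel):
  -14.248·x + 26.598·y = -507.216465
  0.040·x − 69.550·y = 2392.856851
det = -14.248·-69.550 − 26.598·0.040 = 989.884480
x = (-507.216465·-69.550 − 26.598·2392.856851) / 989.884480 = -28.658194
y = (-14.248·2392.856851 − -507.216465·0.040) / 989.884480 = -34.421325

x=-28.658 y=-34.421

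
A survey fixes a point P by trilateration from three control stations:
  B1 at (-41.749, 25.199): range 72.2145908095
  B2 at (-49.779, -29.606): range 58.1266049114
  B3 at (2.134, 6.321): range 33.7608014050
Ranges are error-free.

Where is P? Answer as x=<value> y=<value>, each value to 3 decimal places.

x=8.283 y=-26.875

eq1: (x + 41.749)² + (y − 25.199)² = 72.2145908095²
eq2: (x + 49.779)² + (y + 29.606)² = 58.1266049114²
eq3: (x − 2.134)² + (y − 6.321)² = 33.7608014050²
eq1−eq2, eq1−eq3 (x²,y² cancel):
  -16.060·x − 109.610·y = 2812.740402
  87.766·x − 37.756·y = 1741.695809
det = -16.060·-37.756 − -109.610·87.766 = 10226.392620
x = (2812.740402·-37.756 − -109.610·1741.695809) / 10226.392620 = 8.283415
y = (-16.060·1741.695809 − 2812.740402·87.766) / 10226.392620 = -26.875030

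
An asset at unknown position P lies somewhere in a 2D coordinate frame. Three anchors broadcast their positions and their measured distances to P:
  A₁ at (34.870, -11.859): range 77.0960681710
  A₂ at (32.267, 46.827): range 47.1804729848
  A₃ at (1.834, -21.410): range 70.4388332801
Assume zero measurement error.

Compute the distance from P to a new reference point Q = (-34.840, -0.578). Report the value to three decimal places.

eq1: (x − 34.870)² + (y + 11.859)² = 77.0960681710²
eq2: (x − 32.267)² + (y − 46.827)² = 47.1804729848²
eq3: (x − 1.834)² + (y + 21.410)² = 70.4388332801²
eq2−eq3, eq2−eq1 (x²,y² cancel):
  -60.866·x − 136.474·y = -5507.807765
  5.206·x − 117.372·y = -5595.181133
det = -60.866·-117.372 − -136.474·5.206 = 7854.447796
x = (-5507.807765·-117.372 − -136.474·-5595.181133) / 7854.447796 = -14.913122
y = (-60.866·-5595.181133 − -5507.807765·5.206) / 7854.447796 = 47.009026
|P − Q| = √((-14.913122 − -34.840)² + (47.009026 − -0.578)²) = 51.590750

51.591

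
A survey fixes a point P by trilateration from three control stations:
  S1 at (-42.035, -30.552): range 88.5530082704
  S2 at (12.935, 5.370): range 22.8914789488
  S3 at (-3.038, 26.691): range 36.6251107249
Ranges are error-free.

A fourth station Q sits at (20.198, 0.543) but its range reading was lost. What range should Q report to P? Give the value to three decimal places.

20.827

eq1: (x + 42.035)² + (y + 30.552)² = 88.5530082704²
eq2: (x − 12.935)² + (y − 5.370)² = 22.8914789488²
eq3: (x + 3.038)² + (y − 26.691)² = 36.6251107249²
eq1−eq3, eq1−eq2 (x²,y² cancel):
  77.994·x + 114.486·y = 4521.509534
  109.940·x + 71.844·y = 4813.400661
det = 77.994·71.844 − 114.486·109.940 = -6983.189904
x = (4521.509534·71.844 − 114.486·4813.400661) / -6983.189904 = 32.395461
y = (77.994·4813.400661 − 4521.509534·109.940) / -6983.189904 = 17.424471
|P − Q| = √((32.395461 − 20.198)² + (17.424471 − 0.543)²) = 20.826956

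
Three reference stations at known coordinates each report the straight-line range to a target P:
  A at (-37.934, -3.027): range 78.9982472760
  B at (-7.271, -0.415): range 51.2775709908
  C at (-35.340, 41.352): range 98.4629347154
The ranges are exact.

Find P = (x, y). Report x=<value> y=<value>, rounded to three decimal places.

eq1: (x + 37.934)² + (y + 3.027)² = 78.9982472760²
eq2: (x + 7.271)² + (y + 0.415)² = 51.2775709908²
eq3: (x + 35.340)² + (y − 41.352)² = 98.4629347154²
eq1−eq2, eq1−eq3 (x²,y² cancel):
  61.326·x + 5.224·y = 2216.222367
  5.188·x + 88.758·y = -1943.474021
det = 61.326·88.758 − 5.224·5.188 = 5416.070996
x = (2216.222367·88.758 − 5.224·-1943.474021) / 5416.070996 = 38.193771
y = (61.326·-1943.474021 − 2216.222367·5.188) / 5416.070996 = -24.128792

x=38.194 y=-24.129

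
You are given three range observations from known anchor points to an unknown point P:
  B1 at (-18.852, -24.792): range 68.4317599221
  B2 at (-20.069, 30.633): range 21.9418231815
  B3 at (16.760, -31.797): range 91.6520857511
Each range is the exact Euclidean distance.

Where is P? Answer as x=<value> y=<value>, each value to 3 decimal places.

x=-39.728 y=40.378

eq1: (x + 18.852)² + (y + 24.792)² = 68.4317599221²
eq2: (x + 20.069)² + (y − 30.633)² = 21.9418231815²
eq3: (x − 16.760)² + (y + 31.797)² = 91.6520857511²
eq2−eq1, eq2−eq3 (x²,y² cancel):
  2.434·x − 110.850·y = -4572.566444
  73.658·x − 124.860·y = -7967.859859
det = 2.434·-124.860 − -110.850·73.658 = 7861.080060
x = (-4572.566444·-124.860 − -110.850·-7967.859859) / 7861.080060 = -39.728207
y = (2.434·-7967.859859 − -4572.566444·73.658) / 7861.080060 = 40.377699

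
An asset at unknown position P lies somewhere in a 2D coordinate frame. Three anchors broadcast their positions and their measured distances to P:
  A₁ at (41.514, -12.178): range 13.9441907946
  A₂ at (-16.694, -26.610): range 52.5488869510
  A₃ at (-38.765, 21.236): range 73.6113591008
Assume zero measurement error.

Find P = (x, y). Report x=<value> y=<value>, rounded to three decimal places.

x=30.538 y=-3.577

eq1: (x − 41.514)² + (y + 12.178)² = 13.9441907946²
eq2: (x + 16.694)² + (y + 26.610)² = 52.5488869510²
eq3: (x + 38.765)² + (y − 21.236)² = 73.6113591008²
eq2−eq1, eq2−eq3 (x²,y² cancel):
  116.416·x + 28.864·y = 3451.879207
  -44.142·x + 95.692·y = -1690.335484
det = 116.416·95.692 − 28.864·-44.142 = 12414.194560
x = (3451.879207·95.692 − 28.864·-1690.335484) / 12414.194560 = 30.538193
y = (116.416·-1690.335484 − 3451.879207·-44.142) / 12414.194560 = -3.577296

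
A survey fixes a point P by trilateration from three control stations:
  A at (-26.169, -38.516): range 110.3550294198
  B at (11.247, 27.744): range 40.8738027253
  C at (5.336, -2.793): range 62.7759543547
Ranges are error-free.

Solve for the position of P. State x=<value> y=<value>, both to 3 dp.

x=49.689 y=41.633

eq1: (x + 26.169)² + (y + 38.516)² = 110.3550294198²
eq2: (x − 11.247)² + (y − 27.744)² = 40.8738027253²
eq3: (x − 5.336)² + (y + 2.793)² = 62.7759543547²
eq2−eq3, eq2−eq1 (x²,y² cancel):
  -11.822·x − 61.074·y = -3130.103496
  -74.832·x − 132.520·y = -9235.490497
det = -11.822·-132.520 − -61.074·-74.832 = -3003.638128
x = (-3130.103496·-132.520 − -61.074·-9235.490497) / -3003.638128 = 49.688752
y = (-11.822·-9235.490497 − -3130.103496·-74.832) / -3003.638128 = 41.632824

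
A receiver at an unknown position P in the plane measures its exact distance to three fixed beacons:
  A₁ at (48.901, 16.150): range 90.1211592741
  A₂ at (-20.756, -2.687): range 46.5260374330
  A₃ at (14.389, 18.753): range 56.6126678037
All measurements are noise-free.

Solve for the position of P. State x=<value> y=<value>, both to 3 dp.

x=-37.844 y=40.588

eq1: (x − 48.901)² + (y − 16.150)² = 90.1211592741²
eq2: (x + 20.756)² + (y + 2.687)² = 46.5260374330²
eq3: (x − 14.389)² + (y − 18.753)² = 56.6126678037²
eq3−eq1, eq3−eq2 (x²,y² cancel):
  69.024·x − 5.206·y = -2823.417222
  -70.290·x − 42.880·y = 919.635172
det = 69.024·-42.880 − -5.206·-70.290 = -3325.678860
x = (-2823.417222·-42.880 − -5.206·919.635172) / -3325.678860 = -37.843627
y = (69.024·919.635172 − -2823.417222·-70.290) / -3325.678860 = 40.587532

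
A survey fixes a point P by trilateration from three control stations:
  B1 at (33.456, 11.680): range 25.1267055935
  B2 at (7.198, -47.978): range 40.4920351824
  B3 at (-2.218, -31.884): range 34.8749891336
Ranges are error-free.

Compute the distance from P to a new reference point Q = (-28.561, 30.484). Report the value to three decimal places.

eq1: (x − 33.456)² + (y − 11.680)² = 25.1267055935²
eq2: (x − 7.198)² + (y + 47.978)² = 40.4920351824²
eq3: (x + 2.218)² + (y + 31.884)² = 34.8749891336²
eq1−eq3, eq1−eq2 (x²,y² cancel):
  -71.348·x − 87.128·y = -819.130889
  -52.516·x − 119.316·y = 89.719773
det = -71.348·-119.316 − -87.128·-52.516 = 3937.343920
x = (-819.130889·-119.316 − -87.128·89.719773) / 3937.343920 = 26.808053
y = (-71.348·89.719773 − -819.130889·-52.516) / 3937.343920 = -12.551305
|P − Q| = √((26.808053 − -28.561)² + (-12.551305 − 30.484)²) = 70.126810

70.127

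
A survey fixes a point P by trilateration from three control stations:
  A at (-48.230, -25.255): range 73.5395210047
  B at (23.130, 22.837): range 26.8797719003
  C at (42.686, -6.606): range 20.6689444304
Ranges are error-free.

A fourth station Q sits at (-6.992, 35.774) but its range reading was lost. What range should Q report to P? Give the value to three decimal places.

49.345

eq1: (x + 48.230)² + (y + 25.255)² = 73.5395210047²
eq2: (x − 23.130)² + (y − 22.837)² = 26.8797719003²
eq3: (x − 42.686)² + (y + 6.606)² = 20.6689444304²
eq3−eq2, eq3−eq1 (x²,y² cancel):
  -39.112·x + 58.886·y = -1104.525237
  -181.832·x − 37.298·y = -3882.641793
det = -39.112·-37.298 − 58.886·-181.832 = 12166.158528
x = (-1104.525237·-37.298 − 58.886·-3882.641793) / 12166.158528 = 22.178720
y = (-39.112·-3882.641793 − -1104.525237·-181.832) / 12166.158528 = -4.025934
|P − Q| = √((22.178720 − -6.992)² + (-4.025934 − 35.774)²) = 49.345371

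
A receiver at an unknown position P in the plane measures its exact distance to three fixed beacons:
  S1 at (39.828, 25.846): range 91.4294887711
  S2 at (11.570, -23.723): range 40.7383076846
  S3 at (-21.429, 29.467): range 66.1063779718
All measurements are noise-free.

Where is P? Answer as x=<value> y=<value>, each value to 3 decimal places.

x=-27.148 y=-36.391

eq1: (x − 39.828)² + (y − 25.846)² = 91.4294887711²
eq2: (x − 11.570)² + (y + 23.723)² = 40.7383076846²
eq3: (x + 21.429)² + (y − 29.467)² = 66.1063779718²
eq2−eq3, eq2−eq1 (x²,y² cancel):
  -65.998·x + 106.380·y = -2079.582995
  56.516·x + 99.138·y = -5142.102033
det = -65.998·99.138 − 106.380·56.516 = -12555.081804
x = (-2079.582995·99.138 − 106.380·-5142.102033) / -12555.081804 = -27.148458
y = (-65.998·-5142.102033 − -2079.582995·56.516) / -12555.081804 = -36.391492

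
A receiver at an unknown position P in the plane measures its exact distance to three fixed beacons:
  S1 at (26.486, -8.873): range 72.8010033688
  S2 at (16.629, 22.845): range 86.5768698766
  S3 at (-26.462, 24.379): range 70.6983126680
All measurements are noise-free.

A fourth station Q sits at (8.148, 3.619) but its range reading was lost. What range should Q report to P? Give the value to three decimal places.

66.375

eq1: (x − 26.486)² + (y + 8.873)² = 72.8010033688²
eq2: (x − 16.629)² + (y − 22.845)² = 86.5768698766²
eq3: (x + 26.462)² + (y − 24.379)² = 70.6983126680²
eq3−eq2, eq3−eq1 (x²,y² cancel):
  86.182·x − 3.068·y = -2993.458403
  105.896·x − 66.504·y = -816.069437
det = 86.182·-66.504 − -3.068·105.896 = -5406.558800
x = (-2993.458403·-66.504 − -3.068·-816.069437) / -5406.558800 = -36.358294
y = (86.182·-816.069437 − -2993.458403·105.896) / -5406.558800 = -45.623248
|P − Q| = √((-36.358294 − 8.148)² + (-45.623248 − 3.619)²) = 66.374764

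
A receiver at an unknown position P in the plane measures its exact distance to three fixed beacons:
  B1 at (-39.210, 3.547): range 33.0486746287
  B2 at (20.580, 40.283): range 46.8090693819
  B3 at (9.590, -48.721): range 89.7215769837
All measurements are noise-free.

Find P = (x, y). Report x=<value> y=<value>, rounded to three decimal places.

x=-25.769 y=33.739

eq1: (x + 39.210)² + (y − 3.547)² = 33.0486746287²
eq2: (x − 20.580)² + (y − 40.283)² = 46.8090693819²
eq3: (x − 9.590)² + (y + 48.721)² = 89.7215769837²
eq3−eq1, eq3−eq2 (x²,y² cancel):
  -97.600·x + 104.536·y = 6042.047850
  21.980·x + 178.008·y = 5439.424948
det = -97.600·178.008 − 104.536·21.980 = -19671.282080
x = (6042.047850·178.008 − 104.536·5439.424948) / -19671.282080 = -25.769400
y = (-97.600·5439.424948 − 6042.047850·21.980) / -19671.282080 = 33.739137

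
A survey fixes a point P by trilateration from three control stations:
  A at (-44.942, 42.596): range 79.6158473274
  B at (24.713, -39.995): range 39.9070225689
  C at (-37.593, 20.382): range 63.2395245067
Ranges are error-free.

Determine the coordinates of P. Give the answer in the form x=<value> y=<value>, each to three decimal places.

eq1: (x + 44.942)² + (y − 42.596)² = 79.6158473274²
eq2: (x − 24.713)² + (y + 39.995)² = 39.9070225689²
eq3: (x + 37.593)² + (y − 20.382)² = 63.2395245067²
eq2−eq3, eq2−eq1 (x²,y² cancel):
  -124.612·x + 120.754·y = -2788.339831
  -139.310·x + 165.182·y = -3122.242509
det = -124.612·165.182 − 120.754·-139.310 = -3761.419644
x = (-2788.339831·165.182 − 120.754·-3122.242509) / -3761.419644 = 22.215091
y = (-124.612·-3122.242509 − -2788.339831·-139.310) / -3761.419644 = -0.166230

x=22.215 y=-0.166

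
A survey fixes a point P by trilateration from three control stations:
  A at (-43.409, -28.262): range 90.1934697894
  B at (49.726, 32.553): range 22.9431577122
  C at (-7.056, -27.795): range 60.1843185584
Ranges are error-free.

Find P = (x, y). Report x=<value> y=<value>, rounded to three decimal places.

x=36.296 y=13.951

eq1: (x + 43.409)² + (y + 28.262)² = 90.1934697894²
eq2: (x − 49.726)² + (y − 32.553)² = 22.9431577122²
eq3: (x + 7.056)² + (y + 27.795)² = 60.1843185584²
eq1−eq3, eq1−eq2 (x²,y² cancel):
  72.706·x + 0.934·y = 2651.977028
  186.270·x + 121.630·y = 8457.764467
det = 72.706·121.630 − 0.934·186.270 = 8669.254600
x = (2651.977028·121.630 − 0.934·8457.764467) / 8669.254600 = 36.296133
y = (72.706·8457.764467 − 2651.977028·186.270) / 8669.254600 = 13.951195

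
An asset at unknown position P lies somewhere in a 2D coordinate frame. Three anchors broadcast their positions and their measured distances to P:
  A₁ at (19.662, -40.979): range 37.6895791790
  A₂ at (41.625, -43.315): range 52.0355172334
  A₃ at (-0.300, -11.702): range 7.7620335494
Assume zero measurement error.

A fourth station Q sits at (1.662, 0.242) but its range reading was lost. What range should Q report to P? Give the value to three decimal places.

eq1: (x − 19.662)² + (y + 40.979)² = 37.6895791790²
eq2: (x − 41.625)² + (y + 43.315)² = 52.0355172334²
eq3: (x + 0.300)² + (y + 11.702)² = 7.7620335494²
eq1−eq2, eq1−eq3 (x²,y² cancel):
  43.926·x − 4.672·y = 255.766490
  -39.924·x + 58.554·y = -568.590667
det = 43.926·58.554 − -4.672·-39.924 = 2385.518076
x = (255.766490·58.554 − -4.672·-568.590667) / 2385.518076 = 5.164369
y = (43.926·-568.590667 − 255.766490·-39.924) / 2385.518076 = -6.189302
|P − Q| = √((5.164369 − 1.662)² + (-6.189302 − 0.242)²) = 7.323130

7.323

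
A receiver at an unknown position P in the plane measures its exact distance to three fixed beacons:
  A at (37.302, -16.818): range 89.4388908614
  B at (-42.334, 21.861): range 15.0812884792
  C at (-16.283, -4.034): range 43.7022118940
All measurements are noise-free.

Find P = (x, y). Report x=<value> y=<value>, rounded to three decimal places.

eq1: (x − 37.302)² + (y + 16.818)² = 89.4388908614²
eq2: (x + 42.334)² + (y − 21.861)² = 15.0812884792²
eq3: (x + 16.283)² + (y + 4.034)² = 43.7022118940²
eq1−eq2, eq1−eq3 (x²,y² cancel):
  -159.272·x + 77.358·y = 8367.656485
  -107.170·x + 25.568·y = 4696.556791
det = -159.272·25.568 − 77.358·-107.170 = 4218.190364
x = (8367.656485·25.568 − 77.358·4696.556791) / 4218.190364 = -35.411394
y = (-159.272·4696.556791 − 8367.656485·-107.170) / 4218.190364 = 35.259611

x=-35.411 y=35.260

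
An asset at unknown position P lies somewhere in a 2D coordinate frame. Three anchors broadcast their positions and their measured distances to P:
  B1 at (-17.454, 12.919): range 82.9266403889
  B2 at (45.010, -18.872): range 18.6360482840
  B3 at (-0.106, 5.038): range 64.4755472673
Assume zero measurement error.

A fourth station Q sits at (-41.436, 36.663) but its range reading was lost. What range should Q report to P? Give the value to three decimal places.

116.465

eq1: (x + 17.454)² + (y − 12.919)² = 82.9266403889²
eq2: (x − 45.010)² + (y + 18.872)² = 18.6360482840²
eq3: (x + 0.106)² + (y − 5.038)² = 64.4755472673²
eq1−eq3, eq1−eq2 (x²,y² cancel):
  34.696·x − 15.762·y = 2273.581494
  124.928·x − 63.582·y = 8440.035198
det = 34.696·-63.582 − -15.762·124.928 = -236.925936
x = (2273.581494·-63.582 − -15.762·8440.035198) / -236.925936 = 48.652435
y = (34.696·8440.035198 − 2273.581494·124.928) / -236.925936 = -37.148623
|P − Q| = √((48.652435 − -41.436)² + (-37.148623 − 36.663)²) = 116.464939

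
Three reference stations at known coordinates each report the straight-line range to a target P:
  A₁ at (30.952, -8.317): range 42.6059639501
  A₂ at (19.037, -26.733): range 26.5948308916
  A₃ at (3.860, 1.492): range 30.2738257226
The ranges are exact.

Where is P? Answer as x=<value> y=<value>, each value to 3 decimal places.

x=-7.557 y=-26.546

eq1: (x − 30.952)² + (y + 8.317)² = 42.6059639501²
eq2: (x − 19.037)² + (y + 26.733)² = 26.5948308916²
eq3: (x − 3.860)² + (y − 1.492)² = 30.2738257226²
eq3−eq1, eq3−eq2 (x²,y² cancel):
  54.184·x − 19.618·y = 111.309489
  30.354·x − 56.450·y = 1269.154488
det = 54.184·-56.450 − -19.618·30.354 = -2463.202028
x = (111.309489·-56.450 − -19.618·1269.154488) / -2463.202028 = -7.557176
y = (54.184·1269.154488 − 111.309489·30.354) / -2463.202028 = -26.546413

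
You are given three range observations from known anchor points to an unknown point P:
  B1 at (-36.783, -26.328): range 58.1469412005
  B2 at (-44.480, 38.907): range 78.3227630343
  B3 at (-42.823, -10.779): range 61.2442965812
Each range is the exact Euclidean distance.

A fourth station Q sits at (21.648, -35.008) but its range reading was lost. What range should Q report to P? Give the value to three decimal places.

27.353

eq1: (x + 36.783)² + (y + 26.328)² = 58.1469412005²
eq2: (x + 44.480)² + (y − 38.907)² = 78.3227630343²
eq3: (x + 42.823)² + (y + 10.779)² = 61.2442965812²
eq3−eq2, eq3−eq1 (x²,y² cancel):
  -3.314·x + 99.372·y = -841.362467
  12.080·x − 31.098·y = 465.953596
det = -3.314·-31.098 − 99.372·12.080 = -1097.354988
x = (-841.362467·-31.098 − 99.372·465.953596) / -1097.354988 = 18.351446
y = (-3.314·465.953596 − -841.362467·12.080) / -1097.354988 = -7.854786
|P − Q| = √((18.351446 − 21.648)² + (-7.854786 − -35.008)²) = 27.352592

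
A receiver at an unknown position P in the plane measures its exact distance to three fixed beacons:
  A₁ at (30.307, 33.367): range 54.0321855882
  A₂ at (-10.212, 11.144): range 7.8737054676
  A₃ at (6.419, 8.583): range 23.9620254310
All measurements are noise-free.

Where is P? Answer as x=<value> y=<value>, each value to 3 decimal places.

x=-17.541 y=8.266

eq1: (x − 30.307)² + (y − 33.367)² = 54.0321855882²
eq2: (x + 10.212)² + (y − 11.144)² = 7.8737054676²
eq3: (x − 6.419)² + (y − 8.583)² = 23.9620254310²
eq3−eq2, eq3−eq1 (x²,y² cancel):
  -33.262·x + 5.122·y = 625.785655
  47.776·x + 49.568·y = -428.298929
det = -33.262·49.568 − 5.122·47.776 = -1893.439488
x = (625.785655·49.568 − 5.122·-428.298929) / -1893.439488 = -17.540930
y = (-33.262·-428.298929 − 625.785655·47.776) / -1893.439488 = 8.266151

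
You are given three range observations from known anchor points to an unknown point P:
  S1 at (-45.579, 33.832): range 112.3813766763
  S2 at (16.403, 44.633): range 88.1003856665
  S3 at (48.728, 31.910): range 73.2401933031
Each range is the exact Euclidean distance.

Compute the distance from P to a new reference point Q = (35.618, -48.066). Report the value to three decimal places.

8.014

eq1: (x + 45.579)² + (y − 33.832)² = 112.3813766763²
eq2: (x − 16.403)² + (y − 44.633)² = 88.1003856665²
eq3: (x − 48.728)² + (y − 31.910)² = 73.2401933031²
eq1−eq2, eq1−eq3 (x²,y² cancel):
  123.964·x + 21.602·y = 3907.009502
  188.614·x − 3.844·y = 7436.064528
det = 123.964·-3.844 − 21.602·188.614 = -4550.957244
x = (3907.009502·-3.844 − 21.602·7436.064528) / -4550.957244 = 38.596805
y = (123.964·7436.064528 − 3907.009502·188.614) / -4550.957244 = -40.626093
|P − Q| = √((38.596805 − 35.618)² + (-40.626093 − -48.066)²) = 8.014081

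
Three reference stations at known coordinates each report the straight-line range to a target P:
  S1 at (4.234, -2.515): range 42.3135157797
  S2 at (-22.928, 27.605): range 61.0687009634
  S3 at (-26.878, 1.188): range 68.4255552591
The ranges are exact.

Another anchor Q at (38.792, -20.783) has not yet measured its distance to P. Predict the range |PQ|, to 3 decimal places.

43.818

eq1: (x − 4.234)² + (y + 2.515)² = 42.3135157797²
eq2: (x + 22.928)² + (y − 27.605)² = 61.0687009634²
eq3: (x + 26.878)² + (y − 1.188)² = 68.4255552591²
eq2−eq3, eq2−eq1 (x²,y² cancel):
  -7.900·x − 52.834·y = -1516.561356
  54.324·x − 60.240·y = 675.475392
det = -7.900·-60.240 − -52.834·54.324 = 3346.050216
x = (-1516.561356·-60.240 − -52.834·675.475392) / 3346.050216 = 37.968863
y = (-7.900·675.475392 − -1516.561356·54.324) / 3346.050216 = 23.026978
|P − Q| = √((37.968863 − 38.792)² + (23.026978 − -20.783)²) = 43.817710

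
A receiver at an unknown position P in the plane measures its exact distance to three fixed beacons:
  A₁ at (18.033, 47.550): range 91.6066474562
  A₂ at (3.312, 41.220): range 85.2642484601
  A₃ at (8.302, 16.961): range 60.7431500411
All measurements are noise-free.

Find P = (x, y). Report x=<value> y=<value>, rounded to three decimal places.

eq1: (x − 18.033)² + (y − 47.550)² = 91.6066474562²
eq2: (x − 3.312)² + (y − 41.220)² = 85.2642484601²
eq3: (x − 8.302)² + (y − 16.961)² = 60.7431500411²
eq2−eq1, eq2−eq3 (x²,y² cancel):
  29.442·x + 12.660·y = -245.651948
  9.980·x − 48.518·y = 2226.802770
det = 29.442·-48.518 − 12.660·9.980 = -1554.813756
x = (-245.651948·-48.518 − 12.660·2226.802770) / -1554.813756 = 10.466065
y = (29.442·2226.802770 − -245.651948·9.980) / -1554.813756 = -43.743589

x=10.466 y=-43.744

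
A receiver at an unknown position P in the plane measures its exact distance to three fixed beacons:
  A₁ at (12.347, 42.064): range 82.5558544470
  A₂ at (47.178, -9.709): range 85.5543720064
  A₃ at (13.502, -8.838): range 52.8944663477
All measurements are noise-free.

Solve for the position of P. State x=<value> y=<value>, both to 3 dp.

eq1: (x − 12.347)² + (y − 42.064)² = 82.5558544470²
eq2: (x − 47.178)² + (y + 9.709)² = 85.5543720064²
eq3: (x − 13.502)² + (y + 8.838)² = 52.8944663477²
eq3−eq1, eq3−eq2 (x²,y² cancel):
  -2.310·x + 101.804·y = -2356.230276
  67.352·x − 1.742·y = -2462.111882
det = -2.310·-1.742 − 101.804·67.352 = -6852.678988
x = (-2356.230276·-1.742 − 101.804·-2462.111882) / -6852.678988 = -37.176321
y = (-2.310·-2462.111882 − -2356.230276·67.352) / -6852.678988 = -23.988326

x=-37.176 y=-23.988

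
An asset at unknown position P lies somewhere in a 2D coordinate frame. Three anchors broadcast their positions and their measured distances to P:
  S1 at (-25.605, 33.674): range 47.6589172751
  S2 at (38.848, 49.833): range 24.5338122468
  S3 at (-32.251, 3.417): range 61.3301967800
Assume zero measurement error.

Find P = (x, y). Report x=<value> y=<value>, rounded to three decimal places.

x=22.024 y=31.977

eq1: (x + 25.605)² + (y − 33.674)² = 47.6589172751²
eq2: (x − 38.848)² + (y − 49.833)² = 24.5338122468²
eq3: (x + 32.251)² + (y − 3.417)² = 61.3301967800²
eq2−eq1, eq2−eq3 (x²,y² cancel):
  -128.906·x − 32.318·y = -3872.405144
  -142.198·x − 92.832·y = -6100.177197
det = -128.906·-92.832 − -32.318·-142.198 = 7371.046828
x = (-3872.405144·-92.832 − -32.318·-6100.177197) / 7371.046828 = 22.023682
y = (-128.906·-6100.177197 − -3872.405144·-142.198) / 7371.046828 = 31.976622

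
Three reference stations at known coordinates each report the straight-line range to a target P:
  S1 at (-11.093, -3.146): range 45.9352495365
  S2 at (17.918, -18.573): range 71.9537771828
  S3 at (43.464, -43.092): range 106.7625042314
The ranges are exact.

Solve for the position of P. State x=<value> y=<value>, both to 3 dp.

eq1: (x + 11.093)² + (y + 3.146)² = 45.9352495365²
eq2: (x − 17.918)² + (y + 18.573)² = 71.9537771828²
eq3: (x − 43.464)² + (y + 43.092)² = 106.7625042314²
eq2−eq1, eq2−eq3 (x²,y² cancel):
  -58.022·x + 30.854·y = 2534.239813
  51.092·x − 49.038·y = -3140.857552
det = -58.022·-49.038 − 30.854·51.092 = 1268.890268
x = (2534.239813·-49.038 − 30.854·-3140.857552) / 1268.890268 = -21.566903
y = (-58.022·-3140.857552 − 2534.239813·51.092) / 1268.890268 = 41.579211

x=-21.567 y=41.579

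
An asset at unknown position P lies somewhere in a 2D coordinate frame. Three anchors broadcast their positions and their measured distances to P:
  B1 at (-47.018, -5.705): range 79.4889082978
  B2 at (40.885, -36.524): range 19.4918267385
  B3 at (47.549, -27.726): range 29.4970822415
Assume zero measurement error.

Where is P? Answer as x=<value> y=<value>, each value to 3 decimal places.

eq1: (x + 47.018)² + (y + 5.705)² = 79.4889082978²
eq2: (x − 40.885)² + (y + 36.524)² = 19.4918267385²
eq3: (x − 47.549)² + (y + 27.726)² = 29.4970822415²
eq3−eq1, eq3−eq2 (x²,y² cancel):
  -189.134·x + 44.042·y = -6234.807810
  -13.328·x − 17.596·y = 466.093875
det = -189.134·-17.596 − 44.042·-13.328 = 3914.993640
x = (-6234.807810·-17.596 − 44.042·466.093875) / 3914.993640 = 22.779085
y = (-189.134·466.093875 − -6234.807810·-13.328) / 3914.993640 = -43.742528

x=22.779 y=-43.743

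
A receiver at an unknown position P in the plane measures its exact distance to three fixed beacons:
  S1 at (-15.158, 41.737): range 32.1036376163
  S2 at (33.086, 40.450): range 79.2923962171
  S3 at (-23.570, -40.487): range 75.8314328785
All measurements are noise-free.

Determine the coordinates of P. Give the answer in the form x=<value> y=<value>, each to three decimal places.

x=-45.758 y=32.026

eq1: (x + 15.158)² + (y − 41.737)² = 32.1036376163²
eq2: (x − 33.086)² + (y − 40.450)² = 79.2923962171²
eq3: (x + 23.570)² + (y + 40.487)² = 75.8314328785²
eq3−eq2, eq3−eq1 (x²,y² cancel):
  113.312·x + 161.874·y = -0.734058
  16.824·x + 164.448·y = 4496.762728
det = 113.312·164.448 − 161.874·16.824 = 15910.563600
x = (-0.734058·164.448 − 161.874·4496.762728) / 15910.563600 = -45.757630
y = (113.312·4496.762728 − -0.734058·16.824) / 15910.563600 = 32.025863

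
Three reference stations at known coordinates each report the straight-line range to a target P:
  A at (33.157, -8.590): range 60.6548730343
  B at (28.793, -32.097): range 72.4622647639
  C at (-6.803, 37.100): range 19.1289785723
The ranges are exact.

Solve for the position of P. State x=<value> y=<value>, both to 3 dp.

x=-19.003 y=22.367

eq1: (x − 33.157)² + (y + 8.590)² = 60.6548730343²
eq2: (x − 28.793)² + (y + 32.097)² = 72.4622647639²
eq3: (x + 6.803)² + (y − 37.100)² = 19.1289785723²
eq3−eq2, eq3−eq1 (x²,y² cancel):
  71.192·x − 138.394·y = -4448.298544
  79.920·x − 91.380·y = -3562.611862
det = 71.192·-91.380 − -138.394·79.920 = 4554.923520
x = (-4448.298544·-91.380 − -138.394·-3562.611862) / 4554.923520 = -19.003302
y = (71.192·-3562.611862 − -4448.298544·79.920) / 4554.923520 = 22.366689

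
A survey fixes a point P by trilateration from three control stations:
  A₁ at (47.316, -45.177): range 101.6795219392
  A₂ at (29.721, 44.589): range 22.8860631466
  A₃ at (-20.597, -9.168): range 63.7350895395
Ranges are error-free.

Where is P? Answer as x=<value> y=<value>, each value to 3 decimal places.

eq1: (x − 47.316)² + (y + 45.177)² = 101.6795219392²
eq2: (x − 29.721)² + (y − 44.589)² = 22.8860631466²
eq3: (x + 20.597)² + (y + 9.168)² = 63.7350895395²
eq1−eq3, eq1−eq2 (x²,y² cancel):
  -135.826·x + 72.018·y = 2505.086991
  -35.190·x + 179.532·y = 8406.704872
det = -135.826·179.532 − 72.018·-35.190 = -21850.800012
x = (2505.086991·179.532 − 72.018·8406.704872) / -21850.800012 = 7.125176
y = (-135.826·8406.704872 − 2505.086991·-35.190) / -21850.800012 = 48.222266

x=7.125 y=48.222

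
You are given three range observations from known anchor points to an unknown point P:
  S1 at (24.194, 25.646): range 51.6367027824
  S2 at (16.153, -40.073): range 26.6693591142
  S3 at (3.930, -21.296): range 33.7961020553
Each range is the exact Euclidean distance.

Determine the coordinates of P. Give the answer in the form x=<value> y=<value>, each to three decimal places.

x=37.599 y=-24.220

eq1: (x − 24.194)² + (y − 25.646)² = 51.6367027824²
eq2: (x − 16.153)² + (y + 40.073)² = 26.6693591142²
eq3: (x − 3.930)² + (y + 21.296)² = 33.7961020553²
eq1−eq2, eq1−eq3 (x²,y² cancel):
  -16.082·x − 131.438·y = 2578.792145
  -40.528·x − 93.884·y = 750.070124
det = -16.082·-93.884 − -131.438·-40.528 = -3817.076776
x = (2578.792145·-93.884 − -131.438·750.070124) / -3817.076776 = 37.599350
y = (-16.082·750.070124 − 2578.792145·-40.528) / -3817.076776 = -24.220278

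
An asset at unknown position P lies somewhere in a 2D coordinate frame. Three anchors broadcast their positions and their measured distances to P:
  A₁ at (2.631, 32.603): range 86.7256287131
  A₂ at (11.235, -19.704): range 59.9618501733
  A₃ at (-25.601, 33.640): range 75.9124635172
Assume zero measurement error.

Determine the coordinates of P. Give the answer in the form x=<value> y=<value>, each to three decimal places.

x=-45.305 y=-39.671

eq1: (x − 2.631)² + (y − 32.603)² = 86.7256287131²
eq2: (x − 11.235)² + (y + 19.704)² = 59.9618501733²
eq3: (x + 25.601)² + (y − 33.640)² = 75.9124635172²
eq3−eq1, eq3−eq2 (x²,y² cancel):
  56.464·x − 2.074·y = -2475.815589
  73.672·x − 106.688·y = 894.690681
det = 56.464·-106.688 − -2.074·73.672 = -5871.235504
x = (-2475.815589·-106.688 − -2.074·894.690681) / -5871.235504 = -45.304843
y = (56.464·894.690681 − -2475.815589·73.672) / -5871.235504 = -39.670713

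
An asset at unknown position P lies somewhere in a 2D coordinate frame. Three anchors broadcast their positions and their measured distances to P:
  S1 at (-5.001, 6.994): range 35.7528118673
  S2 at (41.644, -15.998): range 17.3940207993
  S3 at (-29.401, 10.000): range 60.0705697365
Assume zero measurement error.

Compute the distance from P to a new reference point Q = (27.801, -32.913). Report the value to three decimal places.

28.889

eq1: (x + 5.001)² + (y − 6.994)² = 35.7528118673²
eq2: (x − 41.644)² + (y + 15.998)² = 17.3940207993²
eq3: (x + 29.401)² + (y − 10.000)² = 60.0705697365²
eq1−eq3, eq1−eq2 (x²,y² cancel):
  -48.800·x + 6.012·y = -1439.717028
  93.290·x − 45.984·y = 2891.944300
det = -48.800·-45.984 − 6.012·93.290 = 1683.159720
x = (-1439.717028·-45.984 − 6.012·2891.944300) / 1683.159720 = 29.003533
y = (-48.800·2891.944300 − -1439.717028·93.290) / 1683.159720 = -4.049337
|P − Q| = √((29.003533 − 27.801)² + (-4.049337 − -32.913)²) = 28.888703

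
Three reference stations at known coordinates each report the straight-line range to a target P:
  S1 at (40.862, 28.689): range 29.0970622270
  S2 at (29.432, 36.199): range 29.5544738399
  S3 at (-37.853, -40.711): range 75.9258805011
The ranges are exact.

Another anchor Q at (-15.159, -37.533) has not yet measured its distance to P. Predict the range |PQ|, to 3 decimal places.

57.789

eq1: (x − 40.862)² + (y − 28.689)² = 29.0970622270²
eq2: (x − 29.432)² + (y − 36.199)² = 29.5544738399²
eq3: (x + 37.853)² + (y + 40.711)² = 75.9258805011²
eq1−eq2, eq1−eq3 (x²,y² cancel):
  -22.860·x + 15.020·y = -342.979434
  -157.430·x − 138.800·y = -4320.626935
det = -22.860·-138.800 − 15.020·-157.430 = 5537.566600
x = (-342.979434·-138.800 − 15.020·-4320.626935) / 5537.566600 = 20.316029
y = (-22.860·-4320.626935 − -342.979434·-157.430) / 5537.566600 = 8.085551
|P − Q| = √((20.316029 − -15.159)² + (8.085551 − -37.533)²) = 57.788666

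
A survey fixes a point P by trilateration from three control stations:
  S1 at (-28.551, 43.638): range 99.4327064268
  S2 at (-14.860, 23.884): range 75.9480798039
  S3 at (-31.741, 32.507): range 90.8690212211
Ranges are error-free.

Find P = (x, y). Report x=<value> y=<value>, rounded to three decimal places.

x=11.917 y=-47.187

eq1: (x + 28.551)² + (y − 43.638)² = 99.4327064268²
eq2: (x + 14.860)² + (y − 23.884)² = 75.9480798039²
eq3: (x + 31.741)² + (y − 32.507)² = 90.8690212211²
eq2−eq1, eq2−eq3 (x²,y² cancel):
  -27.382·x + 39.508·y = -2190.582692
  -33.762·x + 17.246·y = -1216.137118
det = -27.382·17.246 − 39.508·-33.762 = 861.639124
x = (-2190.582692·17.246 − 39.508·-1216.137118) / 861.639124 = 11.917235
y = (-27.382·-1216.137118 − -2190.582692·-33.762) / 861.639124 = -47.187024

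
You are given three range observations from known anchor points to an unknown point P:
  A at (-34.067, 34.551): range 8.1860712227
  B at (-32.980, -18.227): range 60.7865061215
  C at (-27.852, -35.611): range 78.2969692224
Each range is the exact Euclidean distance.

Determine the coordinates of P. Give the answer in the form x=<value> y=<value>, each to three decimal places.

eq1: (x + 34.067)² + (y − 34.551)² = 8.1860712227²
eq2: (x + 32.980)² + (y + 18.227)² = 60.7865061215²
eq3: (x + 27.852)² + (y + 35.611)² = 78.2969692224²
eq2−eq1, eq2−eq3 (x²,y² cancel):
  -2.174·x + 105.556·y = 4562.415725
  10.256·x − 34.768·y = -1811.442767
det = -2.174·-34.768 − 105.556·10.256 = -1006.996704
x = (4562.415725·-34.768 − 105.556·-1811.442767) / -1006.996704 = -32.356196
y = (-2.174·-1811.442767 − 4562.415725·10.256) / -1006.996704 = 42.556305

x=-32.356 y=42.556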